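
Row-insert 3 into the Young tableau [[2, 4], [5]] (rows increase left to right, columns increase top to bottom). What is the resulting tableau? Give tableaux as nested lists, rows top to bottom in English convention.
In row 1, 3 replaces 4 (the leftmost entry greater than 3); 4 is bumped to row 2. In row 2, 4 replaces 5 (the leftmost entry greater than 4); 5 is bumped to row 3. 5 starts a new row 3. The new tableau is [[2, 3], [4], [5]].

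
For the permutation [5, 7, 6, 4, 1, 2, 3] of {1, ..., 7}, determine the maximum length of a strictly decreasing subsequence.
4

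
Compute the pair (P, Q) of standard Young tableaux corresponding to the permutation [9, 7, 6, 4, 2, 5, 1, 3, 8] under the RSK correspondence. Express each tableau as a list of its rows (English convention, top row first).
P = [[1, 3, 8], [2, 5], [4], [6], [7], [9]], Q = [[1, 6, 9], [2, 8], [3], [4], [5], [7]]

Insert each entry of the permutation into P by Schensted row insertion, recording in Q the position of each new cell.

Insert 9: appended to row 1. P = [[9]].
Insert 7: 7 bumps 9 from row 1; 9 starts row 2. P = [[7], [9]].
Insert 6: 6 bumps 7 from row 1; 7 bumps 9 from row 2; 9 starts row 3. P = [[6], [7], [9]].
Insert 4: 4 bumps 6 from row 1; 6 bumps 7 from row 2; 7 bumps 9 from row 3; 9 starts row 4. P = [[4], [6], [7], [9]].
Insert 2: 2 bumps 4 from row 1; 4 bumps 6 from row 2; 6 bumps 7 from row 3; 7 bumps 9 from row 4; 9 starts row 5. P = [[2], [4], [6], [7], [9]].
Insert 5: appended to row 1. P = [[2, 5], [4], [6], [7], [9]].
Insert 1: 1 bumps 2 from row 1; 2 bumps 4 from row 2; 4 bumps 6 from row 3; 6 bumps 7 from row 4; 7 bumps 9 from row 5; 9 starts row 6. P = [[1, 5], [2], [4], [6], [7], [9]].
Insert 3: 3 bumps 5 from row 1; 5 appends to row 2. P = [[1, 3], [2, 5], [4], [6], [7], [9]].
Insert 8: appended to row 1. P = [[1, 3, 8], [2, 5], [4], [6], [7], [9]].

So P = [[1, 3, 8], [2, 5], [4], [6], [7], [9]], Q = [[1, 6, 9], [2, 8], [3], [4], [5], [7]].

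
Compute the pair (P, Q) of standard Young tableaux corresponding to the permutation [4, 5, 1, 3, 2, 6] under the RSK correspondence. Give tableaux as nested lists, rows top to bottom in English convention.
Insert each entry of the permutation into P by Schensted row insertion, recording in Q the position of each new cell.

Insert 4: appended to row 1. P = [[4]].
Insert 5: appended to row 1. P = [[4, 5]].
Insert 1: 1 bumps 4 from row 1; 4 starts row 2. P = [[1, 5], [4]].
Insert 3: 3 bumps 5 from row 1; 5 appends to row 2. P = [[1, 3], [4, 5]].
Insert 2: 2 bumps 3 from row 1; 3 bumps 4 from row 2; 4 starts row 3. P = [[1, 2], [3, 5], [4]].
Insert 6: appended to row 1. P = [[1, 2, 6], [3, 5], [4]].

So P = [[1, 2, 6], [3, 5], [4]], Q = [[1, 2, 6], [3, 4], [5]].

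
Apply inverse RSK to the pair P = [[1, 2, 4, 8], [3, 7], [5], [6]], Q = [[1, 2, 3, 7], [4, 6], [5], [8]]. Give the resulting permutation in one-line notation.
1 6 7 5 3 4 8 2

Reverse the RSK construction: for i from n down to 1, find the cell of Q containing i, remove the entry at that cell from P, and reverse-bump it up through P; the value ejected from row 1 is w(i).

Step i=8: Q has 8 at row 4, column 1; remove 6 from row 4 of P and reverse-bump: 6 enters row 3 and ejects 5; 5 enters row 2 and ejects 3; 3 enters row 1 and ejects 2. So w(8) = 2. P is now [[1, 3, 4, 8], [5, 7], [6]].
Step i=7: Q has 7 at row 1, column 4; remove that cell from P, ejecting 8. So w(7) = 8. P is now [[1, 3, 4], [5, 7], [6]].
Step i=6: Q has 6 at row 2, column 2; remove 7 from row 2 of P and reverse-bump: 7 enters row 1 and ejects 4. So w(6) = 4. P is now [[1, 3, 7], [5], [6]].
Step i=5: Q has 5 at row 3, column 1; remove 6 from row 3 of P and reverse-bump: 6 enters row 2 and ejects 5; 5 enters row 1 and ejects 3. So w(5) = 3. P is now [[1, 5, 7], [6]].
Step i=4: Q has 4 at row 2, column 1; remove 6 from row 2 of P and reverse-bump: 6 enters row 1 and ejects 5. So w(4) = 5. P is now [[1, 6, 7]].
Step i=3: Q has 3 at row 1, column 3; remove that cell from P, ejecting 7. So w(3) = 7. P is now [[1, 6]].
Step i=2: Q has 2 at row 1, column 2; remove that cell from P, ejecting 6. So w(2) = 6. P is now [[1]].
Step i=1: Q has 1 at row 1, column 1; remove that cell from P, ejecting 1. So w(1) = 1. P is now [].

So w = 1 6 7 5 3 4 8 2.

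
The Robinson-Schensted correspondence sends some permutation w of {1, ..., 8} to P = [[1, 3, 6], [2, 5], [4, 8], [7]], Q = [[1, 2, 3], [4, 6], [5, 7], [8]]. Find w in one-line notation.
Reverse the RSK construction: for i from n down to 1, find the cell of Q containing i, remove the entry at that cell from P, and reverse-bump it up through P; the value ejected from row 1 is w(i).

Step i=8: Q has 8 at row 4, column 1; remove 7 from row 4 of P and reverse-bump: 7 enters row 3 and ejects 4; 4 enters row 2 and ejects 2; 2 enters row 1 and ejects 1. So w(8) = 1. P is now [[2, 3, 6], [4, 5], [7, 8]].
Step i=7: Q has 7 at row 3, column 2; remove 8 from row 3 of P and reverse-bump: 8 enters row 2 and ejects 5; 5 enters row 1 and ejects 3. So w(7) = 3. P is now [[2, 5, 6], [4, 8], [7]].
Step i=6: Q has 6 at row 2, column 2; remove 8 from row 2 of P and reverse-bump: 8 enters row 1 and ejects 6. So w(6) = 6. P is now [[2, 5, 8], [4], [7]].
Step i=5: Q has 5 at row 3, column 1; remove 7 from row 3 of P and reverse-bump: 7 enters row 2 and ejects 4; 4 enters row 1 and ejects 2. So w(5) = 2. P is now [[4, 5, 8], [7]].
Step i=4: Q has 4 at row 2, column 1; remove 7 from row 2 of P and reverse-bump: 7 enters row 1 and ejects 5. So w(4) = 5. P is now [[4, 7, 8]].
Step i=3: Q has 3 at row 1, column 3; remove that cell from P, ejecting 8. So w(3) = 8. P is now [[4, 7]].
Step i=2: Q has 2 at row 1, column 2; remove that cell from P, ejecting 7. So w(2) = 7. P is now [[4]].
Step i=1: Q has 1 at row 1, column 1; remove that cell from P, ejecting 4. So w(1) = 4. P is now [].

So w = 4 7 8 5 2 6 3 1.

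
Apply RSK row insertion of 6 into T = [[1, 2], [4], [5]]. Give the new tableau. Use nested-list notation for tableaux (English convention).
6 is larger than every entry of row 1, so it is appended to row 1. The new tableau is [[1, 2, 6], [4], [5]].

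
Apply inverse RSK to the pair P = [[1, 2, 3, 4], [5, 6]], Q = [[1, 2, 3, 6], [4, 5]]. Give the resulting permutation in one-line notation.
1 5 6 2 3 4

Reverse RSK: for i = n, n-1, ..., 1, locate i in Q, remove the corresponding corner cell from P, and reverse-bump its entry up through P; the value ejected from row 1 is w(i).

So w = 1 5 6 2 3 4.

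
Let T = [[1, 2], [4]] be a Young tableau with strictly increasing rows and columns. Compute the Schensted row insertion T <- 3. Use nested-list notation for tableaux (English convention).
3 is larger than every entry of row 1, so it is appended to row 1. The new tableau is [[1, 2, 3], [4]].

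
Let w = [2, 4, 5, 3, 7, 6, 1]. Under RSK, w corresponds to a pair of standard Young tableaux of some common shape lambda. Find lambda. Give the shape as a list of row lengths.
Row-insert each entry into an empty tableau.

After inserting 2: P = [[2]].
After inserting 4: P = [[2, 4]].
After inserting 5: P = [[2, 4, 5]].
After inserting 3: P = [[2, 3, 5], [4]].
After inserting 7: P = [[2, 3, 5, 7], [4]].
After inserting 6: P = [[2, 3, 5, 6], [4, 7]].
After inserting 1: P = [[1, 3, 5, 6], [2, 7], [4]].

The final insertion tableau P = [[1, 3, 5, 6], [2, 7], [4]] has shape [4, 2, 1].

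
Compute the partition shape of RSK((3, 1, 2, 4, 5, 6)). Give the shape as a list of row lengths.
Row-insert each entry into an empty tableau.

After inserting 3: P = [[3]].
After inserting 1: P = [[1], [3]].
After inserting 2: P = [[1, 2], [3]].
After inserting 4: P = [[1, 2, 4], [3]].
After inserting 5: P = [[1, 2, 4, 5], [3]].
After inserting 6: P = [[1, 2, 4, 5, 6], [3]].

The final insertion tableau P = [[1, 2, 4, 5, 6], [3]] has shape [5, 1].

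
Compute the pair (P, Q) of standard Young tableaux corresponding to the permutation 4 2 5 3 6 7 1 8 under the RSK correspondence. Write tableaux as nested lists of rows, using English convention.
Insert each entry of the permutation into P by Schensted row insertion, recording in Q the position of each new cell.

Insert 4: appended to row 1. P = [[4]].
Insert 2: 2 bumps 4 from row 1; 4 starts row 2. P = [[2], [4]].
Insert 5: appended to row 1. P = [[2, 5], [4]].
Insert 3: 3 bumps 5 from row 1; 5 appends to row 2. P = [[2, 3], [4, 5]].
Insert 6: appended to row 1. P = [[2, 3, 6], [4, 5]].
Insert 7: appended to row 1. P = [[2, 3, 6, 7], [4, 5]].
Insert 1: 1 bumps 2 from row 1; 2 bumps 4 from row 2; 4 starts row 3. P = [[1, 3, 6, 7], [2, 5], [4]].
Insert 8: appended to row 1. P = [[1, 3, 6, 7, 8], [2, 5], [4]].

So P = [[1, 3, 6, 7, 8], [2, 5], [4]], Q = [[1, 3, 5, 6, 8], [2, 4], [7]].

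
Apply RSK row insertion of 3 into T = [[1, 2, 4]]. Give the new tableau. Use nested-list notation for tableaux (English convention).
[[1, 2, 3], [4]]

In row 1, 3 replaces 4 (the leftmost entry greater than 3); 4 is bumped to row 2. 4 starts a new row 2. The new tableau is [[1, 2, 3], [4]].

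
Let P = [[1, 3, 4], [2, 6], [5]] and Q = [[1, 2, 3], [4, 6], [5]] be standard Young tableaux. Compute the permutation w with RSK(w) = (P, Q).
2 5 6 3 1 4

Reverse the RSK construction: for i from n down to 1, find the cell of Q containing i, remove the entry at that cell from P, and reverse-bump it up through P; the value ejected from row 1 is w(i).

Step i=6: Q has 6 at row 2, column 2; remove 6 from row 2 of P and reverse-bump: 6 enters row 1 and ejects 4. So w(6) = 4. P is now [[1, 3, 6], [2], [5]].
Step i=5: Q has 5 at row 3, column 1; remove 5 from row 3 of P and reverse-bump: 5 enters row 2 and ejects 2; 2 enters row 1 and ejects 1. So w(5) = 1. P is now [[2, 3, 6], [5]].
Step i=4: Q has 4 at row 2, column 1; remove 5 from row 2 of P and reverse-bump: 5 enters row 1 and ejects 3. So w(4) = 3. P is now [[2, 5, 6]].
Step i=3: Q has 3 at row 1, column 3; remove that cell from P, ejecting 6. So w(3) = 6. P is now [[2, 5]].
Step i=2: Q has 2 at row 1, column 2; remove that cell from P, ejecting 5. So w(2) = 5. P is now [[2]].
Step i=1: Q has 1 at row 1, column 1; remove that cell from P, ejecting 2. So w(1) = 2. P is now [].

So w = 2 5 6 3 1 4.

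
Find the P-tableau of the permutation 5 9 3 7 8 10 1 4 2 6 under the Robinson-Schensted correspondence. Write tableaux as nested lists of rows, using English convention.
Insert 5: appended to row 1. P = [[5]].
Insert 9: appended to row 1. P = [[5, 9]].
Insert 3: 3 bumps 5 from row 1; 5 starts row 2. P = [[3, 9], [5]].
Insert 7: 7 bumps 9 from row 1; 9 appends to row 2. P = [[3, 7], [5, 9]].
Insert 8: appended to row 1. P = [[3, 7, 8], [5, 9]].
Insert 10: appended to row 1. P = [[3, 7, 8, 10], [5, 9]].
Insert 1: 1 bumps 3 from row 1; 3 bumps 5 from row 2; 5 starts row 3. P = [[1, 7, 8, 10], [3, 9], [5]].
Insert 4: 4 bumps 7 from row 1; 7 bumps 9 from row 2; 9 appends to row 3. P = [[1, 4, 8, 10], [3, 7], [5, 9]].
Insert 2: 2 bumps 4 from row 1; 4 bumps 7 from row 2; 7 bumps 9 from row 3; 9 starts row 4. P = [[1, 2, 8, 10], [3, 4], [5, 7], [9]].
Insert 6: 6 bumps 8 from row 1; 8 appends to row 2. P = [[1, 2, 6, 10], [3, 4, 8], [5, 7], [9]].

So P = [[1, 2, 6, 10], [3, 4, 8], [5, 7], [9]].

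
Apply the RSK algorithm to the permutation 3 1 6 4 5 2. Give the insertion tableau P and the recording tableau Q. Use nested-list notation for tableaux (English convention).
Insert each entry of the permutation into P by Schensted row insertion, recording in Q the position of each new cell.

Insert 3: appended to row 1. P = [[3]], Q = [[1]].
Insert 1: 1 bumps 3 from row 1; 3 starts row 2. P = [[1], [3]], Q = [[1], [2]].
Insert 6: appended to row 1. P = [[1, 6], [3]], Q = [[1, 3], [2]].
Insert 4: 4 bumps 6 from row 1; 6 appends to row 2. P = [[1, 4], [3, 6]], Q = [[1, 3], [2, 4]].
Insert 5: appended to row 1. P = [[1, 4, 5], [3, 6]], Q = [[1, 3, 5], [2, 4]].
Insert 2: 2 bumps 4 from row 1; 4 bumps 6 from row 2; 6 starts row 3. P = [[1, 2, 5], [3, 4], [6]], Q = [[1, 3, 5], [2, 4], [6]].

So P = [[1, 2, 5], [3, 4], [6]], Q = [[1, 3, 5], [2, 4], [6]].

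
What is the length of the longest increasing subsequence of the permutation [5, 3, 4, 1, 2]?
2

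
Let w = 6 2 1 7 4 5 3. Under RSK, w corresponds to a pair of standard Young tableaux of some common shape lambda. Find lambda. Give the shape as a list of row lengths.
[3, 2, 2]

RSK row insertion gives P = [[1, 3, 5], [2, 4], [6, 7]], which has shape [3, 2, 2].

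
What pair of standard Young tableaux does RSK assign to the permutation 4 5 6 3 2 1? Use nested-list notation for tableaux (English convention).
Insert each entry of the permutation into P by Schensted row insertion, recording in Q the position of each new cell.

After inserting 4: P = [[4]].
After inserting 5: P = [[4, 5]].
After inserting 6: P = [[4, 5, 6]].
After inserting 3: P = [[3, 5, 6], [4]].
After inserting 2: P = [[2, 5, 6], [3], [4]].
After inserting 1: P = [[1, 5, 6], [2], [3], [4]].

So P = [[1, 5, 6], [2], [3], [4]], Q = [[1, 2, 3], [4], [5], [6]].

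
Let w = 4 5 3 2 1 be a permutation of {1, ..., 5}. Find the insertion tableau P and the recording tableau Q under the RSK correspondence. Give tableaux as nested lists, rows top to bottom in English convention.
P = [[1, 5], [2], [3], [4]], Q = [[1, 2], [3], [4], [5]]

Insert each entry of the permutation into P by Schensted row insertion, recording in Q the position of each new cell.

Insert 4: appended to row 1. P = [[4]].
Insert 5: appended to row 1. P = [[4, 5]].
Insert 3: 3 bumps 4 from row 1; 4 starts row 2. P = [[3, 5], [4]].
Insert 2: 2 bumps 3 from row 1; 3 bumps 4 from row 2; 4 starts row 3. P = [[2, 5], [3], [4]].
Insert 1: 1 bumps 2 from row 1; 2 bumps 3 from row 2; 3 bumps 4 from row 3; 4 starts row 4. P = [[1, 5], [2], [3], [4]].

So P = [[1, 5], [2], [3], [4]], Q = [[1, 2], [3], [4], [5]].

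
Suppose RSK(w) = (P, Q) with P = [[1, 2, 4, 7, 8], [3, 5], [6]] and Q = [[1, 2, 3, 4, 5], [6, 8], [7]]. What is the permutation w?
Reverse the RSK construction: for i from n down to 1, find the cell of Q containing i, remove the entry at that cell from P, and reverse-bump it up through P; the value ejected from row 1 is w(i).

Step i=8: Q has 8 at row 2, column 2; remove 5 from row 2 of P and reverse-bump: 5 enters row 1 and ejects 4. So w(8) = 4. P is now [[1, 2, 5, 7, 8], [3], [6]].
Step i=7: Q has 7 at row 3, column 1; remove 6 from row 3 of P and reverse-bump: 6 enters row 2 and ejects 3; 3 enters row 1 and ejects 2. So w(7) = 2. P is now [[1, 3, 5, 7, 8], [6]].
Step i=6: Q has 6 at row 2, column 1; remove 6 from row 2 of P and reverse-bump: 6 enters row 1 and ejects 5. So w(6) = 5. P is now [[1, 3, 6, 7, 8]].
Step i=5: Q has 5 at row 1, column 5; remove that cell from P, ejecting 8. So w(5) = 8. P is now [[1, 3, 6, 7]].
Step i=4: Q has 4 at row 1, column 4; remove that cell from P, ejecting 7. So w(4) = 7. P is now [[1, 3, 6]].
Step i=3: Q has 3 at row 1, column 3; remove that cell from P, ejecting 6. So w(3) = 6. P is now [[1, 3]].
Step i=2: Q has 2 at row 1, column 2; remove that cell from P, ejecting 3. So w(2) = 3. P is now [[1]].
Step i=1: Q has 1 at row 1, column 1; remove that cell from P, ejecting 1. So w(1) = 1. P is now [].

So w = 1 3 6 7 8 5 2 4.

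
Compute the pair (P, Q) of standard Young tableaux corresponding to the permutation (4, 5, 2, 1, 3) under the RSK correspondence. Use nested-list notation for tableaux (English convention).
Insert each entry of the permutation into P by Schensted row insertion, recording in Q the position of each new cell.

Insert 4: appended to row 1. P = [[4]].
Insert 5: appended to row 1. P = [[4, 5]].
Insert 2: 2 bumps 4 from row 1; 4 starts row 2. P = [[2, 5], [4]].
Insert 1: 1 bumps 2 from row 1; 2 bumps 4 from row 2; 4 starts row 3. P = [[1, 5], [2], [4]].
Insert 3: 3 bumps 5 from row 1; 5 appends to row 2. P = [[1, 3], [2, 5], [4]].

So P = [[1, 3], [2, 5], [4]], Q = [[1, 2], [3, 5], [4]].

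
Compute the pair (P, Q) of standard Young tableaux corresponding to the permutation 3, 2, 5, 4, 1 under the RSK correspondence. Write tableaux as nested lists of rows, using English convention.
P = [[1, 4], [2, 5], [3]], Q = [[1, 3], [2, 4], [5]]

Insert each entry of the permutation into P by Schensted row insertion, recording in Q the position of each new cell.

Insert 3: appended to row 1. P = [[3]].
Insert 2: 2 bumps 3 from row 1; 3 starts row 2. P = [[2], [3]].
Insert 5: appended to row 1. P = [[2, 5], [3]].
Insert 4: 4 bumps 5 from row 1; 5 appends to row 2. P = [[2, 4], [3, 5]].
Insert 1: 1 bumps 2 from row 1; 2 bumps 3 from row 2; 3 starts row 3. P = [[1, 4], [2, 5], [3]].

So P = [[1, 4], [2, 5], [3]], Q = [[1, 3], [2, 4], [5]].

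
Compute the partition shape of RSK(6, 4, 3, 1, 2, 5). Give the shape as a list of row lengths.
[3, 1, 1, 1]

Row-insert each entry into an empty tableau.

After inserting 6: P = [[6]].
After inserting 4: P = [[4], [6]].
After inserting 3: P = [[3], [4], [6]].
After inserting 1: P = [[1], [3], [4], [6]].
After inserting 2: P = [[1, 2], [3], [4], [6]].
After inserting 5: P = [[1, 2, 5], [3], [4], [6]].

The final insertion tableau P = [[1, 2, 5], [3], [4], [6]] has shape [3, 1, 1, 1].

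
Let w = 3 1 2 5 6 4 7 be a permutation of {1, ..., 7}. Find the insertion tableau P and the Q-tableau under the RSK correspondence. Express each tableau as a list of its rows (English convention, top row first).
Insert each entry of the permutation into P by Schensted row insertion, recording in Q the position of each new cell.

After inserting 3: P = [[3]].
After inserting 1: P = [[1], [3]].
After inserting 2: P = [[1, 2], [3]].
After inserting 5: P = [[1, 2, 5], [3]].
After inserting 6: P = [[1, 2, 5, 6], [3]].
After inserting 4: P = [[1, 2, 4, 6], [3, 5]].
After inserting 7: P = [[1, 2, 4, 6, 7], [3, 5]].

So P = [[1, 2, 4, 6, 7], [3, 5]], Q = [[1, 3, 4, 5, 7], [2, 6]].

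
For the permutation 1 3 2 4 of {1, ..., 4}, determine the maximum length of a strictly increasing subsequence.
3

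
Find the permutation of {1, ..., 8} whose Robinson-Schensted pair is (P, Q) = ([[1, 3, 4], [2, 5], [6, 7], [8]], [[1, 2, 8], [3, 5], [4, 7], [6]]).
Reverse RSK: for i = n, n-1, ..., 1, locate i in Q, remove the corresponding corner cell from P, and reverse-bump its entry up through P; the value ejected from row 1 is w(i).

So w = 6 8 7 2 5 1 3 4.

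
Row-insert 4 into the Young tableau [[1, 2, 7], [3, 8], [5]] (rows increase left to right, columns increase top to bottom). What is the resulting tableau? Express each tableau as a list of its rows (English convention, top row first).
In row 1, 4 replaces 7 (the leftmost entry greater than 4); 7 is bumped to row 2. In row 2, 7 replaces 8 (the leftmost entry greater than 7); 8 is bumped to row 3. 8 is appended to row 3. The new tableau is [[1, 2, 4], [3, 7], [5, 8]].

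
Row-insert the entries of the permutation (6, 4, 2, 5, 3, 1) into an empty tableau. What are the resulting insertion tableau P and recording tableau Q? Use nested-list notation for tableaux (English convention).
Insert each entry of the permutation into P by Schensted row insertion, recording in Q the position of each new cell.

Insert 6: appended to row 1. P = [[6]], Q = [[1]].
Insert 4: 4 bumps 6 from row 1; 6 starts row 2. P = [[4], [6]], Q = [[1], [2]].
Insert 2: 2 bumps 4 from row 1; 4 bumps 6 from row 2; 6 starts row 3. P = [[2], [4], [6]], Q = [[1], [2], [3]].
Insert 5: appended to row 1. P = [[2, 5], [4], [6]], Q = [[1, 4], [2], [3]].
Insert 3: 3 bumps 5 from row 1; 5 appends to row 2. P = [[2, 3], [4, 5], [6]], Q = [[1, 4], [2, 5], [3]].
Insert 1: 1 bumps 2 from row 1; 2 bumps 4 from row 2; 4 bumps 6 from row 3; 6 starts row 4. P = [[1, 3], [2, 5], [4], [6]], Q = [[1, 4], [2, 5], [3], [6]].

So P = [[1, 3], [2, 5], [4], [6]], Q = [[1, 4], [2, 5], [3], [6]].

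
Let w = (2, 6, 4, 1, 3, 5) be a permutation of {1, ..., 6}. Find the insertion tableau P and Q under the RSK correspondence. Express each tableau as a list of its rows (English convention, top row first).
Insert each entry of the permutation into P by Schensted row insertion, recording in Q the position of each new cell.

After inserting 2: P = [[2]].
After inserting 6: P = [[2, 6]].
After inserting 4: P = [[2, 4], [6]].
After inserting 1: P = [[1, 4], [2], [6]].
After inserting 3: P = [[1, 3], [2, 4], [6]].
After inserting 5: P = [[1, 3, 5], [2, 4], [6]].

So P = [[1, 3, 5], [2, 4], [6]], Q = [[1, 2, 6], [3, 5], [4]].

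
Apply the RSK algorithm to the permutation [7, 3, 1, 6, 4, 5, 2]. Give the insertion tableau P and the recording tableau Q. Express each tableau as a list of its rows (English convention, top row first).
P = [[1, 2, 5], [3, 4], [6], [7]], Q = [[1, 4, 6], [2, 5], [3], [7]]

Insert each entry of the permutation into P by Schensted row insertion, recording in Q the position of each new cell.

Insert 7: appended to row 1. P = [[7]], Q = [[1]].
Insert 3: 3 bumps 7 from row 1; 7 starts row 2. P = [[3], [7]], Q = [[1], [2]].
Insert 1: 1 bumps 3 from row 1; 3 bumps 7 from row 2; 7 starts row 3. P = [[1], [3], [7]], Q = [[1], [2], [3]].
Insert 6: appended to row 1. P = [[1, 6], [3], [7]], Q = [[1, 4], [2], [3]].
Insert 4: 4 bumps 6 from row 1; 6 appends to row 2. P = [[1, 4], [3, 6], [7]], Q = [[1, 4], [2, 5], [3]].
Insert 5: appended to row 1. P = [[1, 4, 5], [3, 6], [7]], Q = [[1, 4, 6], [2, 5], [3]].
Insert 2: 2 bumps 4 from row 1; 4 bumps 6 from row 2; 6 bumps 7 from row 3; 7 starts row 4. P = [[1, 2, 5], [3, 4], [6], [7]], Q = [[1, 4, 6], [2, 5], [3], [7]].

So P = [[1, 2, 5], [3, 4], [6], [7]], Q = [[1, 4, 6], [2, 5], [3], [7]].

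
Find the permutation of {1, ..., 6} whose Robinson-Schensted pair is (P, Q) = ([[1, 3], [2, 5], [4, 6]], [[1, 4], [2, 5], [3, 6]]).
4 2 1 6 5 3

Reverse the RSK construction: for i from n down to 1, find the cell of Q containing i, remove the entry at that cell from P, and reverse-bump it up through P; the value ejected from row 1 is w(i).

Step i=6: Q has 6 at row 3, column 2; remove 6 from row 3 of P and reverse-bump: 6 enters row 2 and ejects 5; 5 enters row 1 and ejects 3. So w(6) = 3. P is now [[1, 5], [2, 6], [4]].
Step i=5: Q has 5 at row 2, column 2; remove 6 from row 2 of P and reverse-bump: 6 enters row 1 and ejects 5. So w(5) = 5. P is now [[1, 6], [2], [4]].
Step i=4: Q has 4 at row 1, column 2; remove that cell from P, ejecting 6. So w(4) = 6. P is now [[1], [2], [4]].
Step i=3: Q has 3 at row 3, column 1; remove 4 from row 3 of P and reverse-bump: 4 enters row 2 and ejects 2; 2 enters row 1 and ejects 1. So w(3) = 1. P is now [[2], [4]].
Step i=2: Q has 2 at row 2, column 1; remove 4 from row 2 of P and reverse-bump: 4 enters row 1 and ejects 2. So w(2) = 2. P is now [[4]].
Step i=1: Q has 1 at row 1, column 1; remove that cell from P, ejecting 4. So w(1) = 4. P is now [].

So w = 4 2 1 6 5 3.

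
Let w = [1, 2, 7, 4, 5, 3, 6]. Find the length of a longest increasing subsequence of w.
5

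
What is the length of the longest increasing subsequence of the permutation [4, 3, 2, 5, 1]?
2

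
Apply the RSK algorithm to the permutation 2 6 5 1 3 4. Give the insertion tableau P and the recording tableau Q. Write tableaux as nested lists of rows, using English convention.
Insert each entry of the permutation into P by Schensted row insertion, recording in Q the position of each new cell.

Insert 2: appended to row 1. P = [[2]].
Insert 6: appended to row 1. P = [[2, 6]].
Insert 5: 5 bumps 6 from row 1; 6 starts row 2. P = [[2, 5], [6]].
Insert 1: 1 bumps 2 from row 1; 2 bumps 6 from row 2; 6 starts row 3. P = [[1, 5], [2], [6]].
Insert 3: 3 bumps 5 from row 1; 5 appends to row 2. P = [[1, 3], [2, 5], [6]].
Insert 4: appended to row 1. P = [[1, 3, 4], [2, 5], [6]].

So P = [[1, 3, 4], [2, 5], [6]], Q = [[1, 2, 6], [3, 5], [4]].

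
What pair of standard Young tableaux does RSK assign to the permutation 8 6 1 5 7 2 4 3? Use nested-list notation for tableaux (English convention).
P = [[1, 2, 3], [4, 7], [5], [6], [8]], Q = [[1, 4, 5], [2, 7], [3], [6], [8]]

Insert each entry of the permutation into P by Schensted row insertion, recording in Q the position of each new cell.

After inserting 8: P = [[8]].
After inserting 6: P = [[6], [8]].
After inserting 1: P = [[1], [6], [8]].
After inserting 5: P = [[1, 5], [6], [8]].
After inserting 7: P = [[1, 5, 7], [6], [8]].
After inserting 2: P = [[1, 2, 7], [5], [6], [8]].
After inserting 4: P = [[1, 2, 4], [5, 7], [6], [8]].
After inserting 3: P = [[1, 2, 3], [4, 7], [5], [6], [8]].

So P = [[1, 2, 3], [4, 7], [5], [6], [8]], Q = [[1, 4, 5], [2, 7], [3], [6], [8]].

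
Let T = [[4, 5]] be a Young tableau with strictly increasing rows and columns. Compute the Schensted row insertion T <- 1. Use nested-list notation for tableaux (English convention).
[[1, 5], [4]]

In row 1, 1 replaces 4 (the leftmost entry greater than 1); 4 is bumped to row 2. 4 starts a new row 2. The new tableau is [[1, 5], [4]].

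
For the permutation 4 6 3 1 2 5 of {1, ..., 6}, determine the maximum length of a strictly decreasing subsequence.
3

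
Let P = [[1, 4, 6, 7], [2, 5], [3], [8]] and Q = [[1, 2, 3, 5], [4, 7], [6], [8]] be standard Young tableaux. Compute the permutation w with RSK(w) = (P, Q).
3 5 8 6 7 2 4 1

Reverse the RSK construction: for i from n down to 1, find the cell of Q containing i, remove the entry at that cell from P, and reverse-bump it up through P; the value ejected from row 1 is w(i).

Step i=8: Q has 8 at row 4, column 1; remove 8 from row 4 of P and reverse-bump: 8 enters row 3 and ejects 3; 3 enters row 2 and ejects 2; 2 enters row 1 and ejects 1. So w(8) = 1. P is now [[2, 4, 6, 7], [3, 5], [8]].
Step i=7: Q has 7 at row 2, column 2; remove 5 from row 2 of P and reverse-bump: 5 enters row 1 and ejects 4. So w(7) = 4. P is now [[2, 5, 6, 7], [3], [8]].
Step i=6: Q has 6 at row 3, column 1; remove 8 from row 3 of P and reverse-bump: 8 enters row 2 and ejects 3; 3 enters row 1 and ejects 2. So w(6) = 2. P is now [[3, 5, 6, 7], [8]].
Step i=5: Q has 5 at row 1, column 4; remove that cell from P, ejecting 7. So w(5) = 7. P is now [[3, 5, 6], [8]].
Step i=4: Q has 4 at row 2, column 1; remove 8 from row 2 of P and reverse-bump: 8 enters row 1 and ejects 6. So w(4) = 6. P is now [[3, 5, 8]].
Step i=3: Q has 3 at row 1, column 3; remove that cell from P, ejecting 8. So w(3) = 8. P is now [[3, 5]].
Step i=2: Q has 2 at row 1, column 2; remove that cell from P, ejecting 5. So w(2) = 5. P is now [[3]].
Step i=1: Q has 1 at row 1, column 1; remove that cell from P, ejecting 3. So w(1) = 3. P is now [].

So w = 3 5 8 6 7 2 4 1.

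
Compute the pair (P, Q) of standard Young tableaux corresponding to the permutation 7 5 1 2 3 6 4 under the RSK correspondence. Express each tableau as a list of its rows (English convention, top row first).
P = [[1, 2, 3, 4], [5, 6], [7]], Q = [[1, 4, 5, 6], [2, 7], [3]]

Insert each entry of the permutation into P by Schensted row insertion, recording in Q the position of each new cell.

Insert 7: appended to row 1. P = [[7]].
Insert 5: 5 bumps 7 from row 1; 7 starts row 2. P = [[5], [7]].
Insert 1: 1 bumps 5 from row 1; 5 bumps 7 from row 2; 7 starts row 3. P = [[1], [5], [7]].
Insert 2: appended to row 1. P = [[1, 2], [5], [7]].
Insert 3: appended to row 1. P = [[1, 2, 3], [5], [7]].
Insert 6: appended to row 1. P = [[1, 2, 3, 6], [5], [7]].
Insert 4: 4 bumps 6 from row 1; 6 appends to row 2. P = [[1, 2, 3, 4], [5, 6], [7]].

So P = [[1, 2, 3, 4], [5, 6], [7]], Q = [[1, 4, 5, 6], [2, 7], [3]].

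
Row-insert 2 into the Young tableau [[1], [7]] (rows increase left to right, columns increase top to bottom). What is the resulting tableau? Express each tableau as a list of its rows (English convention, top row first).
2 is larger than every entry of row 1, so it is appended to row 1. The new tableau is [[1, 2], [7]].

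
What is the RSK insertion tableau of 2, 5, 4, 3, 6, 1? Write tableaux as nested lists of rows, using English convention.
P = [[1, 3, 6], [2], [4], [5]]

Insert 2: appended to row 1. P = [[2]].
Insert 5: appended to row 1. P = [[2, 5]].
Insert 4: 4 bumps 5 from row 1; 5 starts row 2. P = [[2, 4], [5]].
Insert 3: 3 bumps 4 from row 1; 4 bumps 5 from row 2; 5 starts row 3. P = [[2, 3], [4], [5]].
Insert 6: appended to row 1. P = [[2, 3, 6], [4], [5]].
Insert 1: 1 bumps 2 from row 1; 2 bumps 4 from row 2; 4 bumps 5 from row 3; 5 starts row 4. P = [[1, 3, 6], [2], [4], [5]].

So P = [[1, 3, 6], [2], [4], [5]].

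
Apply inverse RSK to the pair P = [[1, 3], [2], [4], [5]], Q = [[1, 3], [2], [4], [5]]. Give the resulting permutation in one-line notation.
Reverse the RSK construction: for i from n down to 1, find the cell of Q containing i, remove the entry at that cell from P, and reverse-bump it up through P; the value ejected from row 1 is w(i).

Step i=5: Q has 5 at row 4, column 1; remove 5 from row 4 of P and reverse-bump: 5 enters row 3 and ejects 4; 4 enters row 2 and ejects 2; 2 enters row 1 and ejects 1. So w(5) = 1. P is now [[2, 3], [4], [5]].
Step i=4: Q has 4 at row 3, column 1; remove 5 from row 3 of P and reverse-bump: 5 enters row 2 and ejects 4; 4 enters row 1 and ejects 3. So w(4) = 3. P is now [[2, 4], [5]].
Step i=3: Q has 3 at row 1, column 2; remove that cell from P, ejecting 4. So w(3) = 4. P is now [[2], [5]].
Step i=2: Q has 2 at row 2, column 1; remove 5 from row 2 of P and reverse-bump: 5 enters row 1 and ejects 2. So w(2) = 2. P is now [[5]].
Step i=1: Q has 1 at row 1, column 1; remove that cell from P, ejecting 5. So w(1) = 5. P is now [].

So w = 5 2 4 3 1.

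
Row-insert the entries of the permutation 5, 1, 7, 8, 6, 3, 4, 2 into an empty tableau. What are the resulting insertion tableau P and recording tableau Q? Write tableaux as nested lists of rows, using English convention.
Insert each entry of the permutation into P by Schensted row insertion, recording in Q the position of each new cell.

Insert 5: appended to row 1. P = [[5]].
Insert 1: 1 bumps 5 from row 1; 5 starts row 2. P = [[1], [5]].
Insert 7: appended to row 1. P = [[1, 7], [5]].
Insert 8: appended to row 1. P = [[1, 7, 8], [5]].
Insert 6: 6 bumps 7 from row 1; 7 appends to row 2. P = [[1, 6, 8], [5, 7]].
Insert 3: 3 bumps 6 from row 1; 6 bumps 7 from row 2; 7 starts row 3. P = [[1, 3, 8], [5, 6], [7]].
Insert 4: 4 bumps 8 from row 1; 8 appends to row 2. P = [[1, 3, 4], [5, 6, 8], [7]].
Insert 2: 2 bumps 3 from row 1; 3 bumps 5 from row 2; 5 bumps 7 from row 3; 7 starts row 4. P = [[1, 2, 4], [3, 6, 8], [5], [7]].

So P = [[1, 2, 4], [3, 6, 8], [5], [7]], Q = [[1, 3, 4], [2, 5, 7], [6], [8]].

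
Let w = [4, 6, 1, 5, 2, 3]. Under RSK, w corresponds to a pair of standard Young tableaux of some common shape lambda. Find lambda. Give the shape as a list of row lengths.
[3, 2, 1]

RSK row insertion gives P = [[1, 2, 3], [4, 5], [6]], which has shape [3, 2, 1].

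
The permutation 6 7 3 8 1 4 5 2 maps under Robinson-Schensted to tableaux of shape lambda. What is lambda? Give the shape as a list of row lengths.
[3, 3, 2]

Row-insert each entry into an empty tableau.

After inserting 6: P = [[6]].
After inserting 7: P = [[6, 7]].
After inserting 3: P = [[3, 7], [6]].
After inserting 8: P = [[3, 7, 8], [6]].
After inserting 1: P = [[1, 7, 8], [3], [6]].
After inserting 4: P = [[1, 4, 8], [3, 7], [6]].
After inserting 5: P = [[1, 4, 5], [3, 7, 8], [6]].
After inserting 2: P = [[1, 2, 5], [3, 4, 8], [6, 7]].

The final insertion tableau P = [[1, 2, 5], [3, 4, 8], [6, 7]] has shape [3, 3, 2].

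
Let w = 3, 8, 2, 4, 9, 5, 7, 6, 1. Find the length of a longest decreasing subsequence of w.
4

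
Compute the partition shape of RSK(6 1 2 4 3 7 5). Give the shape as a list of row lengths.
[4, 2, 1]

Row-insert each entry into an empty tableau.

After inserting 6: P = [[6]].
After inserting 1: P = [[1], [6]].
After inserting 2: P = [[1, 2], [6]].
After inserting 4: P = [[1, 2, 4], [6]].
After inserting 3: P = [[1, 2, 3], [4], [6]].
After inserting 7: P = [[1, 2, 3, 7], [4], [6]].
After inserting 5: P = [[1, 2, 3, 5], [4, 7], [6]].

The final insertion tableau P = [[1, 2, 3, 5], [4, 7], [6]] has shape [4, 2, 1].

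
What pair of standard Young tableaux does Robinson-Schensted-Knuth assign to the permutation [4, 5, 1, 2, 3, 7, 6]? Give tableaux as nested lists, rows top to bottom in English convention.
Insert each entry of the permutation into P by Schensted row insertion, recording in Q the position of each new cell.

After inserting 4: P = [[4]].
After inserting 5: P = [[4, 5]].
After inserting 1: P = [[1, 5], [4]].
After inserting 2: P = [[1, 2], [4, 5]].
After inserting 3: P = [[1, 2, 3], [4, 5]].
After inserting 7: P = [[1, 2, 3, 7], [4, 5]].
After inserting 6: P = [[1, 2, 3, 6], [4, 5, 7]].

So P = [[1, 2, 3, 6], [4, 5, 7]], Q = [[1, 2, 5, 6], [3, 4, 7]].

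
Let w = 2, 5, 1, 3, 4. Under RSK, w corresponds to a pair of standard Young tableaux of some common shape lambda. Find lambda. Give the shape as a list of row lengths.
Row-insert each entry into an empty tableau.

After inserting 2: P = [[2]].
After inserting 5: P = [[2, 5]].
After inserting 1: P = [[1, 5], [2]].
After inserting 3: P = [[1, 3], [2, 5]].
After inserting 4: P = [[1, 3, 4], [2, 5]].

The final insertion tableau P = [[1, 3, 4], [2, 5]] has shape [3, 2].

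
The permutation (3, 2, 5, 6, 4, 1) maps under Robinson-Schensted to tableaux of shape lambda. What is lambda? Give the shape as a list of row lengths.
[3, 2, 1]

Row-insert each entry into an empty tableau.

After inserting 3: P = [[3]].
After inserting 2: P = [[2], [3]].
After inserting 5: P = [[2, 5], [3]].
After inserting 6: P = [[2, 5, 6], [3]].
After inserting 4: P = [[2, 4, 6], [3, 5]].
After inserting 1: P = [[1, 4, 6], [2, 5], [3]].

The final insertion tableau P = [[1, 4, 6], [2, 5], [3]] has shape [3, 2, 1].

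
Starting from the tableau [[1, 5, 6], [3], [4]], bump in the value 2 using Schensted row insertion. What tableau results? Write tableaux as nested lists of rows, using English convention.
In row 1, 2 replaces 5 (the leftmost entry greater than 2); 5 is bumped to row 2. 5 is appended to row 2. The new tableau is [[1, 2, 6], [3, 5], [4]].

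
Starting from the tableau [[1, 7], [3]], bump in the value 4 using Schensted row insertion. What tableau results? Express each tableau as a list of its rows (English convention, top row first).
In row 1, 4 replaces 7 (the leftmost entry greater than 4); 7 is bumped to row 2. 7 is appended to row 2. The new tableau is [[1, 4], [3, 7]].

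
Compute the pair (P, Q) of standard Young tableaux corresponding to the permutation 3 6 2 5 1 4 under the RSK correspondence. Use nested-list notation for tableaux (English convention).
Insert each entry of the permutation into P by Schensted row insertion, recording in Q the position of each new cell.

After inserting 3: P = [[3]].
After inserting 6: P = [[3, 6]].
After inserting 2: P = [[2, 6], [3]].
After inserting 5: P = [[2, 5], [3, 6]].
After inserting 1: P = [[1, 5], [2, 6], [3]].
After inserting 4: P = [[1, 4], [2, 5], [3, 6]].

So P = [[1, 4], [2, 5], [3, 6]], Q = [[1, 2], [3, 4], [5, 6]].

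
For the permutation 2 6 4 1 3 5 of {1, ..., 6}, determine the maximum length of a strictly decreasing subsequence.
3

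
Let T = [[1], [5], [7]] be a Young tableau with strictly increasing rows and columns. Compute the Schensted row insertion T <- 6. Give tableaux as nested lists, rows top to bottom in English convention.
[[1, 6], [5], [7]]

6 is larger than every entry of row 1, so it is appended to row 1. The new tableau is [[1, 6], [5], [7]].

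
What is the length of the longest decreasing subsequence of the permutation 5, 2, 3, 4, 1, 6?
3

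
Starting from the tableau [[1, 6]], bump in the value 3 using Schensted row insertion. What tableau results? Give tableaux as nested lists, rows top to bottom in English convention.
In row 1, 3 replaces 6 (the leftmost entry greater than 3); 6 is bumped to row 2. 6 starts a new row 2. The new tableau is [[1, 3], [6]].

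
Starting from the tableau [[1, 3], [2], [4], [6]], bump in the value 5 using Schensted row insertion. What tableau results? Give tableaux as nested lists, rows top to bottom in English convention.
5 is larger than every entry of row 1, so it is appended to row 1. The new tableau is [[1, 3, 5], [2], [4], [6]].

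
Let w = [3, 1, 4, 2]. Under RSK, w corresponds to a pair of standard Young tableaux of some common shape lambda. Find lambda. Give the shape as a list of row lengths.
[2, 2]

Row-insert each entry into an empty tableau.

After inserting 3: P = [[3]].
After inserting 1: P = [[1], [3]].
After inserting 4: P = [[1, 4], [3]].
After inserting 2: P = [[1, 2], [3, 4]].

The final insertion tableau P = [[1, 2], [3, 4]] has shape [2, 2].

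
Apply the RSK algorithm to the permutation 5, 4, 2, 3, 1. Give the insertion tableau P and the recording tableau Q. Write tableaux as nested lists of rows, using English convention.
Insert each entry of the permutation into P by Schensted row insertion, recording in Q the position of each new cell.

Insert 5: appended to row 1. P = [[5]], Q = [[1]].
Insert 4: 4 bumps 5 from row 1; 5 starts row 2. P = [[4], [5]], Q = [[1], [2]].
Insert 2: 2 bumps 4 from row 1; 4 bumps 5 from row 2; 5 starts row 3. P = [[2], [4], [5]], Q = [[1], [2], [3]].
Insert 3: appended to row 1. P = [[2, 3], [4], [5]], Q = [[1, 4], [2], [3]].
Insert 1: 1 bumps 2 from row 1; 2 bumps 4 from row 2; 4 bumps 5 from row 3; 5 starts row 4. P = [[1, 3], [2], [4], [5]], Q = [[1, 4], [2], [3], [5]].

So P = [[1, 3], [2], [4], [5]], Q = [[1, 4], [2], [3], [5]].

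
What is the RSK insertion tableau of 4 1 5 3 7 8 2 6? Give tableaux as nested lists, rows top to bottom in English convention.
After inserting 4: P = [[4]].
After inserting 1: P = [[1], [4]].
After inserting 5: P = [[1, 5], [4]].
After inserting 3: P = [[1, 3], [4, 5]].
After inserting 7: P = [[1, 3, 7], [4, 5]].
After inserting 8: P = [[1, 3, 7, 8], [4, 5]].
After inserting 2: P = [[1, 2, 7, 8], [3, 5], [4]].
After inserting 6: P = [[1, 2, 6, 8], [3, 5, 7], [4]].

So P = [[1, 2, 6, 8], [3, 5, 7], [4]].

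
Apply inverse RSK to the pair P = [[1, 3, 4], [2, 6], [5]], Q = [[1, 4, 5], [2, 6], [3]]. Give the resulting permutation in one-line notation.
5 2 1 3 6 4

Reverse the RSK construction: for i from n down to 1, find the cell of Q containing i, remove the entry at that cell from P, and reverse-bump it up through P; the value ejected from row 1 is w(i).

Step i=6: Q has 6 at row 2, column 2; remove 6 from row 2 of P and reverse-bump: 6 enters row 1 and ejects 4. So w(6) = 4. P is now [[1, 3, 6], [2], [5]].
Step i=5: Q has 5 at row 1, column 3; remove that cell from P, ejecting 6. So w(5) = 6. P is now [[1, 3], [2], [5]].
Step i=4: Q has 4 at row 1, column 2; remove that cell from P, ejecting 3. So w(4) = 3. P is now [[1], [2], [5]].
Step i=3: Q has 3 at row 3, column 1; remove 5 from row 3 of P and reverse-bump: 5 enters row 2 and ejects 2; 2 enters row 1 and ejects 1. So w(3) = 1. P is now [[2], [5]].
Step i=2: Q has 2 at row 2, column 1; remove 5 from row 2 of P and reverse-bump: 5 enters row 1 and ejects 2. So w(2) = 2. P is now [[5]].
Step i=1: Q has 1 at row 1, column 1; remove that cell from P, ejecting 5. So w(1) = 5. P is now [].

So w = 5 2 1 3 6 4.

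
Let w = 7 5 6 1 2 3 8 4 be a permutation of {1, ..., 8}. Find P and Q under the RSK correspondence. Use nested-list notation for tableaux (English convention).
P = [[1, 2, 3, 4], [5, 6, 8], [7]], Q = [[1, 3, 6, 7], [2, 5, 8], [4]]

Insert each entry of the permutation into P by Schensted row insertion, recording in Q the position of each new cell.

After inserting 7: P = [[7]].
After inserting 5: P = [[5], [7]].
After inserting 6: P = [[5, 6], [7]].
After inserting 1: P = [[1, 6], [5], [7]].
After inserting 2: P = [[1, 2], [5, 6], [7]].
After inserting 3: P = [[1, 2, 3], [5, 6], [7]].
After inserting 8: P = [[1, 2, 3, 8], [5, 6], [7]].
After inserting 4: P = [[1, 2, 3, 4], [5, 6, 8], [7]].

So P = [[1, 2, 3, 4], [5, 6, 8], [7]], Q = [[1, 3, 6, 7], [2, 5, 8], [4]].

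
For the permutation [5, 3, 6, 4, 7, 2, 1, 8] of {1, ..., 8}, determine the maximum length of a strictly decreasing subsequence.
4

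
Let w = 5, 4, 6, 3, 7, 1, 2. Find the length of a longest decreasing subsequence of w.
4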